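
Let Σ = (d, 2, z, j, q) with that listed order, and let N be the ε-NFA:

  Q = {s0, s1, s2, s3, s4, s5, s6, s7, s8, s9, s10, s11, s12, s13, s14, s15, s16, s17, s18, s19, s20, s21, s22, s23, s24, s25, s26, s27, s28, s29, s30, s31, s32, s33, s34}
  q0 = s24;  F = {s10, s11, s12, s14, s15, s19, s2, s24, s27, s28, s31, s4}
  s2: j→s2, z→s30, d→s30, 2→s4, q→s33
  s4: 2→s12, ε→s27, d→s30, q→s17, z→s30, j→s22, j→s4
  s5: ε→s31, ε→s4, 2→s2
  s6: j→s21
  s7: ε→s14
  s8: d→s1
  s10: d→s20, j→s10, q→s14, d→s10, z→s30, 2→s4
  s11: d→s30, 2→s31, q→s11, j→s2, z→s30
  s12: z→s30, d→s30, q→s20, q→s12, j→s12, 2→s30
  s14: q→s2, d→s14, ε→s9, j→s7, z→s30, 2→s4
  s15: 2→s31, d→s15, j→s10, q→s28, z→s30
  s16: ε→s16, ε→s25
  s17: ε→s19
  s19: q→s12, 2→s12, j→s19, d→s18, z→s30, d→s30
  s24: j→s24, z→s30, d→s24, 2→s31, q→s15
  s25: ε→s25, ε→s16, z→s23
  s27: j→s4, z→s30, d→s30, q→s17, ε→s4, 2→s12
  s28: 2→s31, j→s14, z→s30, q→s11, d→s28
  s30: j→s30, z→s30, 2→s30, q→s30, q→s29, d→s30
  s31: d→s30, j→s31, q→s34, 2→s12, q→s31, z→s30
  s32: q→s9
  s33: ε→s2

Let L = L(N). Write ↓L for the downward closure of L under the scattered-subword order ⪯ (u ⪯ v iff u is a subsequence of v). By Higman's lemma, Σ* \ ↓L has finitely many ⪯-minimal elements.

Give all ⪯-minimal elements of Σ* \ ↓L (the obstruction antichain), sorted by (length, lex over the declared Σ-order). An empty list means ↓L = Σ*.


|Q|=35, |F|=12, |δ|=88 (12 ε).
min D↑ (12 st, q0=0, F={2}): 0:d→0,2→1,z→2,j→0,q→3 1:d→2,2→4,z→2,j→1,q→1 2:d→2,2→2,z→2,j→2,q→2 3:d→3,2→1,z→2,j→5,q→6 4:d→2,2→2,z→2,j→4,q→4 5:d→5,2→7,z→2,j→5,q→8 6:d→6,2→1,z→2,j→8,q→9 7:d→2,2→4,z→2,j→7,q→10 8:d→8,2→7,z→2,j→8,q→11 9:d→2,2→1,z→2,j→11,q→9 10:d→2,2→4,z→2,j→10,q→4 11:d→2,2→7,z→2,j→11,q→11 [Hopcroft].
'z': run [22, 2] end={s29,s30} ∉↓L; 1/1 del acc.
'2d': |S_i|=[22, 12, 3] end={s18,s29,s30} ∉↓L; 2/2 single-dels accept.
'222': |S_i|=[22, 12, 4, 2] end={s29,s30} ∉↓L; 3/3 deletions ∈↓L.
'qqqd': N↓-sim [22, 21, 19, 15, 3] end={s18,s29,s30} ∉↓L; 4/4 deletions ∈↓L.
'qj2qq2': N↓-sim [22, 21, 18, 10, 7, 4, 2] end={s29,s30} ∉↓L; 6/6 del acc.
5 words, ⪯-incomp.

min(Σ*\↓L) = [z, 2d, 222, qqqd, qj2qq2].


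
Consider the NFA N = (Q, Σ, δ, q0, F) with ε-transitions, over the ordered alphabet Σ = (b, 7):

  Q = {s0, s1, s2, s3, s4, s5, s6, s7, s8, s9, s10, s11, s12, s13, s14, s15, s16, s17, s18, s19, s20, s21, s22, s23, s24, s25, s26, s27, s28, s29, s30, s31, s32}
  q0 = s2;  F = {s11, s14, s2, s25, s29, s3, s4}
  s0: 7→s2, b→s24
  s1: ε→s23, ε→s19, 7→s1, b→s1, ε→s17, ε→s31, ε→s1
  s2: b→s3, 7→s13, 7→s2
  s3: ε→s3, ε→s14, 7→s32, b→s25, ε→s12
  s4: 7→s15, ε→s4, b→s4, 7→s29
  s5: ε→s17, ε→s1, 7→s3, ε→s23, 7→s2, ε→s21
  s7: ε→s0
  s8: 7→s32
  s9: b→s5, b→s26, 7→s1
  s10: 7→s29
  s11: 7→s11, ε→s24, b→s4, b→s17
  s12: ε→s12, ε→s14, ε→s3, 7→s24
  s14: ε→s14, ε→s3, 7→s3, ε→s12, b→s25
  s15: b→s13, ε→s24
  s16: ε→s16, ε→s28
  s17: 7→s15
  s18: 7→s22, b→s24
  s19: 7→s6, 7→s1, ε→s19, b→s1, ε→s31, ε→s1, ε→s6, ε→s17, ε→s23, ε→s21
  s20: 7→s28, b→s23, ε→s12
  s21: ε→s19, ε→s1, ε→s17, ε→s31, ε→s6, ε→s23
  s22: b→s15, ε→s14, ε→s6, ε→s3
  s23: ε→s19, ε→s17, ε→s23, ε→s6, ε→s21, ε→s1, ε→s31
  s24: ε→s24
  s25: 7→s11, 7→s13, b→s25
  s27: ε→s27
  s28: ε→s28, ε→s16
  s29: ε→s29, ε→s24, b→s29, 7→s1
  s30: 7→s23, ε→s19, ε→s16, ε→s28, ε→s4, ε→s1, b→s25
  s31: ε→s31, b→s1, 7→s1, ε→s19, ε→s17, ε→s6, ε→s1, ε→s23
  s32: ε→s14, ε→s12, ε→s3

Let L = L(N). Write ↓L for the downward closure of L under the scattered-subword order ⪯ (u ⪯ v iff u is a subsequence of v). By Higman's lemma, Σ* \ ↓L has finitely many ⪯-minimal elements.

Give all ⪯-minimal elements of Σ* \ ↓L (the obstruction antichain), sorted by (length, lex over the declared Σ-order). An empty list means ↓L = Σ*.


A = [bb7b77].

|Q|=33, |F|=7, |δ|=112 (68 ε).
min D↑ (7 st, q0=0, F={6}): 0:b→1,7→0 1:b→2,7→1 2:b→2,7→3 3:b→4,7→3 4:b→4,7→5 5:b→5,7→6 6:b→6,7→6 (ε-aug+det+¬).
'bb7b77': |S_i|=[19, 18, 14, 13, 12, 11, 10] end={s1,s13,s15,s17,s19,s21,s23,s24,s31,s6} ∉↓L; 6/6 single-dels accept.
1 minimals (antichain).


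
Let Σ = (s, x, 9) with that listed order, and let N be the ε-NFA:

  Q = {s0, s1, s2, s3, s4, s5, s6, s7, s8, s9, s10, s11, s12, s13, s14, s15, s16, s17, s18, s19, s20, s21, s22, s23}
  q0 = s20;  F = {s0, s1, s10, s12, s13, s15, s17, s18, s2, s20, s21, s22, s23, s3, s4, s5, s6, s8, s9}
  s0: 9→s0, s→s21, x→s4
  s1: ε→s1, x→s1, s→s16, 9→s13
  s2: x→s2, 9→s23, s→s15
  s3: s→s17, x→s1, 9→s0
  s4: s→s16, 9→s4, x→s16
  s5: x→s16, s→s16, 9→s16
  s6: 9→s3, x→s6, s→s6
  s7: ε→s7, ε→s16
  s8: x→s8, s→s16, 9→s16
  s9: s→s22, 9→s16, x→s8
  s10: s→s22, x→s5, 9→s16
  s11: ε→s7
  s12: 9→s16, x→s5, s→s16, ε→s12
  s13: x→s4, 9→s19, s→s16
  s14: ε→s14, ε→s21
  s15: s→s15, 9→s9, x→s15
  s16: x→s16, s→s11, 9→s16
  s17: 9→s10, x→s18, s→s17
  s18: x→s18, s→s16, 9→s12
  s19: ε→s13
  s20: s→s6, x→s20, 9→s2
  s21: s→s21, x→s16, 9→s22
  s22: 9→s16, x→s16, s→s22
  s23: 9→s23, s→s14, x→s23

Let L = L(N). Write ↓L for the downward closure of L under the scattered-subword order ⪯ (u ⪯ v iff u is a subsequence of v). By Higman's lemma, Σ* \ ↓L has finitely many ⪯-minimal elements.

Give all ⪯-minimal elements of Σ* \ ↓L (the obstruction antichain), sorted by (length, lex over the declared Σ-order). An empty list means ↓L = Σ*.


|Q|=24, |F|=19, |δ|=68 (8 ε).
min D↑ (20 st, q0=0, F={13}): 0:s→1,x→0,9→2 1:s→1,x→1,9→3 2:s→4,x→2,9→5 3:s→6,x→7,9→8 4:s→4,x→4,9→9 5:s→10,x→5,9→5 6:s→6,x→11,9→12 7:s→13,x→7,9→14 8:s→10,x→15,9→8 9:s→16,x→17,9→13 10:s→10,x→13,9→16 11:s→13,x→11,9→18 12:s→16,x→19,9→13 13:s→13,x→13,9→13 14:s→13,x→15,9→14 15:s→13,x→13,9→15 16:s→16,x→13,9→13 17:s→13,x→17,9→13 18:s→13,x→19,9→13 19:s→13,x→13,9→13 (ε-aug+det+¬).
's9xs': |S_i|=[24, 21, 18, 11, 3] end={s11,s16,s7} ∉↓L; 4/4 deletions ∈↓L.
'9s99': N↓-sim [24, 22, 14, 9, 3] end={s11,s16,s7} ∉↓L; 4/4 deletions ∈↓L.
'99sx': run [24, 22, 16, 6, 3] end={s11,s16,s7} ∉↓L; 4/4 del acc.
's99xx': run [24, 21, 18, 12, 5, 3] end={s11,s16,s7} ∉↓L; 5/5 single-dels accept.
4 minimals (antichain).

min(Σ*\↓L) = [s9xs, 9s99, 99sx, s99xx].


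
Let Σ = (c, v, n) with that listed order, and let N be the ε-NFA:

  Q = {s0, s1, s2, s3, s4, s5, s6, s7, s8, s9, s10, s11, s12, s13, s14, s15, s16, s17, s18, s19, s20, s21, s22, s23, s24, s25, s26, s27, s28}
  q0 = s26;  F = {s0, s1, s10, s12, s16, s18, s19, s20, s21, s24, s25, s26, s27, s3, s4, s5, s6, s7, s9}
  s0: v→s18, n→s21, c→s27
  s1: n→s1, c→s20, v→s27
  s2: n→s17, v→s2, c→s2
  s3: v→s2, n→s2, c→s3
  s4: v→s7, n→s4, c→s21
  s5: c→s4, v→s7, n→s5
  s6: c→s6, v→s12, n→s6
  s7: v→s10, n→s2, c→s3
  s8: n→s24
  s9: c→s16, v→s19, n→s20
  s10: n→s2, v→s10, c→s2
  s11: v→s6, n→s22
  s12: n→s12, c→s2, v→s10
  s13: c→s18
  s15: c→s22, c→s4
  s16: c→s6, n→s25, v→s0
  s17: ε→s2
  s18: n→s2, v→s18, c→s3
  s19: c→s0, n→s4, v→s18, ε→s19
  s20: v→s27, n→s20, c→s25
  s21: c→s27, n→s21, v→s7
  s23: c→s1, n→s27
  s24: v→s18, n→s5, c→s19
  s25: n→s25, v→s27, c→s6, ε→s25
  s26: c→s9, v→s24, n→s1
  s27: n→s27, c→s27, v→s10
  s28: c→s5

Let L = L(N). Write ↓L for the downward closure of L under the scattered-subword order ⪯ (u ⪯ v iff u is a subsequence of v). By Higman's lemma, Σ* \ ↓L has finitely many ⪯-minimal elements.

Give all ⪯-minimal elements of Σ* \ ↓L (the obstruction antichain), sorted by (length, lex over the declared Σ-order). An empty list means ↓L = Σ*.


|Q|=29, |F|=19, |δ|=72 (3 ε).
min D↑ (20 st, q0=0, F={15}): 0:c→1,v→2,n→3 1:c→4,v→5,n→6 2:c→5,v→7,n→8 3:c→6,v→9,n→3 4:c→10,v→11,n→12 5:c→11,v→7,n→13 6:c→12,v→9,n→6 7:c→14,v→7,n→15 8:c→13,v→16,n→8 9:c→9,v→17,n→9 10:c→10,v→18,n→10 11:c→9,v→7,n→19 12:c→10,v→9,n→12 13:c→19,v→16,n→13 14:c→14,v→15,n→15 15:c→15,v→15,n→15 16:c→14,v→17,n→15 17:c→15,v→17,n→15 18:c→15,v→17,n→18 19:c→9,v→16,n→19.
'vvn': run [21, 14, 6, 2] end={s17,s2} — reject; 3/3 del acc.
'vvcv': |S_i|=[21, 14, 6, 3, 2] end={s17,s2} — reject; 4/4 del acc.
'nvvc': N↓-sim [21, 14, 7, 3, 2] end={s17,s2} rej; 4/4 del acc.
'cccvc': |S_i|=[21, 17, 13, 7, 4, 2] end={s17,s2} — reject; 5/5 del acc.
4 obstructions.

Antichain: [vvn, vvcv, nvvc, cccvc].


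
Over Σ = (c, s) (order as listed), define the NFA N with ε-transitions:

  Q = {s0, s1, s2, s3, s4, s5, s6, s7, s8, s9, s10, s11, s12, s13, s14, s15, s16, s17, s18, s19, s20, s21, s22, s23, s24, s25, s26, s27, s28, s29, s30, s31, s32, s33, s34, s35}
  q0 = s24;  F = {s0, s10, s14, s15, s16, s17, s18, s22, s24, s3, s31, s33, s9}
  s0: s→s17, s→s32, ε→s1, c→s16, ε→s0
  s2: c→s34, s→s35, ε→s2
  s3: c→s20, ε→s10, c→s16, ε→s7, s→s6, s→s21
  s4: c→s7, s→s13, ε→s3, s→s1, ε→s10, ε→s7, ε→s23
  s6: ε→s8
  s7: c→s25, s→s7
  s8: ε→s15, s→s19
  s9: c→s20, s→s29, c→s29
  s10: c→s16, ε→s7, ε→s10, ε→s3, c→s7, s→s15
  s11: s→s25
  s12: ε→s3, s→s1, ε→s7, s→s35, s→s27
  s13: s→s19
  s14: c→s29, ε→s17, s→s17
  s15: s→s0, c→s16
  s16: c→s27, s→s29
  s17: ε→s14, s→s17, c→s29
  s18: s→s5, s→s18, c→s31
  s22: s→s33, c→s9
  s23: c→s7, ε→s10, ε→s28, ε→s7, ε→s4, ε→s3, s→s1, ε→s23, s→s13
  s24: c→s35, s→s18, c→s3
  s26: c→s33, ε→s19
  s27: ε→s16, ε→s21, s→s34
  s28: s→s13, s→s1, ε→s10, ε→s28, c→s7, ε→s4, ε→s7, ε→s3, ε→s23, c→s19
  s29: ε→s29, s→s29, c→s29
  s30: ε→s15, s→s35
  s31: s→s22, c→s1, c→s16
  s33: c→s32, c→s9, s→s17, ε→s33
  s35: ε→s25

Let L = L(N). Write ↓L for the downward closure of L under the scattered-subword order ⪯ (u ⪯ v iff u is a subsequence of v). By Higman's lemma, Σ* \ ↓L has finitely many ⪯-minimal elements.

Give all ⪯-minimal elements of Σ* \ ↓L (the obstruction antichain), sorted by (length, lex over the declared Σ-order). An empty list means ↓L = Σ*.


|Q|=36, |F|=13, |δ|=97 (37 ε).
min D↑ (12 st, q0=0, F={6}): 0:c→1,s→2 1:c→3,s→4 2:c→5,s→2 3:c→3,s→6 4:c→3,s→7 5:c→3,s→8 6:c→6,s→6 7:c→3,s→9 8:c→10,s→11 9:c→6,s→9 10:c→6,s→6 11:c→10,s→9 [Hopcroft].
'ccs': N↓-sim [27, 24, 11, 4] end={s25,s29,s34,s7} ∉↓L; 3/3 deletions ∈↓L.
'csssc': run [27, 24, 20, 16, 7, 2] end={s25,s29} rej; 5/5 deletions ∈↓L.
'scscc': |S_i|=[27, 23, 15, 9, 4, 2] end={s20,s29} ∉↓L; 5/5 del acc.
3 minimals (antichain).

min(Σ*\↓L) = [ccs, csssc, scscc].


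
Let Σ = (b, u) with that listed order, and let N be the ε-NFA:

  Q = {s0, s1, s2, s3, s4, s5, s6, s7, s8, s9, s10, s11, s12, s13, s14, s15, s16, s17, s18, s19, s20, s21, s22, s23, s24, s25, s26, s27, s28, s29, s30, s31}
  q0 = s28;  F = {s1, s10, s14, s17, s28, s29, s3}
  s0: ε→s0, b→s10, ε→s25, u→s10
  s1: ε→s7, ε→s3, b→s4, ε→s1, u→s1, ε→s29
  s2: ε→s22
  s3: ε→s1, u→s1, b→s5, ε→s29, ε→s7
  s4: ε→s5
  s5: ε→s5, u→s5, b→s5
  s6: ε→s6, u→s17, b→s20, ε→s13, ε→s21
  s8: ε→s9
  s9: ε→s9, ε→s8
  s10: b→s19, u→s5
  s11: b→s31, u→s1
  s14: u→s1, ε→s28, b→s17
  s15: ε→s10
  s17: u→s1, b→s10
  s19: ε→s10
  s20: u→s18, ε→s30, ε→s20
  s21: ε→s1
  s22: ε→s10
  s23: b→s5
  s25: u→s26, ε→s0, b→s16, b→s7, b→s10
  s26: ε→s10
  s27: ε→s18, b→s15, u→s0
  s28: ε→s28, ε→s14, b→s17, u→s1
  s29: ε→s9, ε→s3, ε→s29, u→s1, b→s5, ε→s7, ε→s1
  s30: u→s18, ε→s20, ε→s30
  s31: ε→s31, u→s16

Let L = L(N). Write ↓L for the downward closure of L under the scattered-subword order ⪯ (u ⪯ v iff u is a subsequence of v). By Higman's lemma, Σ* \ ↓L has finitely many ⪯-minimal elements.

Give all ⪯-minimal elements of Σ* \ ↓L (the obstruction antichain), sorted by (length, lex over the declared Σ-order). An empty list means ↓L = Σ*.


|Q|=32, |F|=7, |δ|=70 (38 ε).
min D↑ (5 st, q0=0, F={4}): 0:b→1,u→2 1:b→3,u→2 2:b→4,u→2 3:b→3,u→4 4:b→4,u→4.
'ub': |S_i|=[13, 8, 2] end={s4,s5} rej; 2/2 deletions ∈↓L.
'bbu': |S_i|=[13, 11, 4, 1] end={s5} — reject; 3/3 single-dels accept.
2 minimals (antichain).

Antichain: [ub, bbu].


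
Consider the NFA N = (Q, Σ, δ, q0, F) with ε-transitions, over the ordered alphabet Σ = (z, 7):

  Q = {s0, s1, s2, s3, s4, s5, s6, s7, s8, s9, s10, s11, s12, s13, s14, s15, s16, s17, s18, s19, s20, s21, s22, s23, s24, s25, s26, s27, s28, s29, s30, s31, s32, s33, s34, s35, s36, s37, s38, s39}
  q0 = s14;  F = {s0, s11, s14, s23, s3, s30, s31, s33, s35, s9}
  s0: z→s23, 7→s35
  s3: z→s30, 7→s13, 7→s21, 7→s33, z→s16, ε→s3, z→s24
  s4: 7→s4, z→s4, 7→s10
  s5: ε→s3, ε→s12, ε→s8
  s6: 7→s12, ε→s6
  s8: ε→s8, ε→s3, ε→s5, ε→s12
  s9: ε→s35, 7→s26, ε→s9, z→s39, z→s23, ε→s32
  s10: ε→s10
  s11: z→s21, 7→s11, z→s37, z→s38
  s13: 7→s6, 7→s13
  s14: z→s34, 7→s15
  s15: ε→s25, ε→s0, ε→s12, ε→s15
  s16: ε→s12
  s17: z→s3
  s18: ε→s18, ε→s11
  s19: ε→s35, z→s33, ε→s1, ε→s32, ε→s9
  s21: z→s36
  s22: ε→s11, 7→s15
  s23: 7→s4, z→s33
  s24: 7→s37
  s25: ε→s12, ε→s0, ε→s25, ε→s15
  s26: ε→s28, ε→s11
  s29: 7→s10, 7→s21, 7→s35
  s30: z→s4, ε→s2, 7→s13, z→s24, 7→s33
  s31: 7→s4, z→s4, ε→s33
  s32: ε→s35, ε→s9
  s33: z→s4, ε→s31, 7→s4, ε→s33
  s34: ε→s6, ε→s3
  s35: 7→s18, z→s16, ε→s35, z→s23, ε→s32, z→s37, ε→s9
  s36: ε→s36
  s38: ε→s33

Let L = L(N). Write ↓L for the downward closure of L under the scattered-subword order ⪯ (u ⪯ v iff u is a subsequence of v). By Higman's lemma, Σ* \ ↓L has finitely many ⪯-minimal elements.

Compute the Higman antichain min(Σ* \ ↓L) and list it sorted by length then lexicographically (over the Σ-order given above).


A = [zzz, z7z, z77, 7z7, 777zz].

|Q|=40, |F|=10, |δ|=89 (44 ε).
min D↑ (9 st, q0=0, F={7}): 0:z→1,7→2 1:z→3,7→4 2:z→5,7→6 3:z→7,7→4 4:z→7,7→7 5:z→4,7→7 6:z→5,7→8 7:z→7,7→7 8:z→4,7→8.
'zzz': N↓-sim [30, 19, 13, 4] end={s10,s24,s37,s4} rej; 3/3 single-dels accept.
'z7z': |S_i|=[30, 19, 10, 3] end={s10,s36,s4} ∉↓L; 3/3 single-dels accept.
'z77': N↓-sim [30, 19, 10, 5] end={s10,s12,s13,s4,s6} rej; 3/3 del acc.
'7z7': run [30, 24, 12, 2] end={s10,s4} — reject; 3/3 del acc.
'777zz': |S_i|=[30, 24, 21, 15, 8, 3] end={s10,s36,s4} ∉↓L; 5/5 deletions ∈↓L.
5 obstructions.


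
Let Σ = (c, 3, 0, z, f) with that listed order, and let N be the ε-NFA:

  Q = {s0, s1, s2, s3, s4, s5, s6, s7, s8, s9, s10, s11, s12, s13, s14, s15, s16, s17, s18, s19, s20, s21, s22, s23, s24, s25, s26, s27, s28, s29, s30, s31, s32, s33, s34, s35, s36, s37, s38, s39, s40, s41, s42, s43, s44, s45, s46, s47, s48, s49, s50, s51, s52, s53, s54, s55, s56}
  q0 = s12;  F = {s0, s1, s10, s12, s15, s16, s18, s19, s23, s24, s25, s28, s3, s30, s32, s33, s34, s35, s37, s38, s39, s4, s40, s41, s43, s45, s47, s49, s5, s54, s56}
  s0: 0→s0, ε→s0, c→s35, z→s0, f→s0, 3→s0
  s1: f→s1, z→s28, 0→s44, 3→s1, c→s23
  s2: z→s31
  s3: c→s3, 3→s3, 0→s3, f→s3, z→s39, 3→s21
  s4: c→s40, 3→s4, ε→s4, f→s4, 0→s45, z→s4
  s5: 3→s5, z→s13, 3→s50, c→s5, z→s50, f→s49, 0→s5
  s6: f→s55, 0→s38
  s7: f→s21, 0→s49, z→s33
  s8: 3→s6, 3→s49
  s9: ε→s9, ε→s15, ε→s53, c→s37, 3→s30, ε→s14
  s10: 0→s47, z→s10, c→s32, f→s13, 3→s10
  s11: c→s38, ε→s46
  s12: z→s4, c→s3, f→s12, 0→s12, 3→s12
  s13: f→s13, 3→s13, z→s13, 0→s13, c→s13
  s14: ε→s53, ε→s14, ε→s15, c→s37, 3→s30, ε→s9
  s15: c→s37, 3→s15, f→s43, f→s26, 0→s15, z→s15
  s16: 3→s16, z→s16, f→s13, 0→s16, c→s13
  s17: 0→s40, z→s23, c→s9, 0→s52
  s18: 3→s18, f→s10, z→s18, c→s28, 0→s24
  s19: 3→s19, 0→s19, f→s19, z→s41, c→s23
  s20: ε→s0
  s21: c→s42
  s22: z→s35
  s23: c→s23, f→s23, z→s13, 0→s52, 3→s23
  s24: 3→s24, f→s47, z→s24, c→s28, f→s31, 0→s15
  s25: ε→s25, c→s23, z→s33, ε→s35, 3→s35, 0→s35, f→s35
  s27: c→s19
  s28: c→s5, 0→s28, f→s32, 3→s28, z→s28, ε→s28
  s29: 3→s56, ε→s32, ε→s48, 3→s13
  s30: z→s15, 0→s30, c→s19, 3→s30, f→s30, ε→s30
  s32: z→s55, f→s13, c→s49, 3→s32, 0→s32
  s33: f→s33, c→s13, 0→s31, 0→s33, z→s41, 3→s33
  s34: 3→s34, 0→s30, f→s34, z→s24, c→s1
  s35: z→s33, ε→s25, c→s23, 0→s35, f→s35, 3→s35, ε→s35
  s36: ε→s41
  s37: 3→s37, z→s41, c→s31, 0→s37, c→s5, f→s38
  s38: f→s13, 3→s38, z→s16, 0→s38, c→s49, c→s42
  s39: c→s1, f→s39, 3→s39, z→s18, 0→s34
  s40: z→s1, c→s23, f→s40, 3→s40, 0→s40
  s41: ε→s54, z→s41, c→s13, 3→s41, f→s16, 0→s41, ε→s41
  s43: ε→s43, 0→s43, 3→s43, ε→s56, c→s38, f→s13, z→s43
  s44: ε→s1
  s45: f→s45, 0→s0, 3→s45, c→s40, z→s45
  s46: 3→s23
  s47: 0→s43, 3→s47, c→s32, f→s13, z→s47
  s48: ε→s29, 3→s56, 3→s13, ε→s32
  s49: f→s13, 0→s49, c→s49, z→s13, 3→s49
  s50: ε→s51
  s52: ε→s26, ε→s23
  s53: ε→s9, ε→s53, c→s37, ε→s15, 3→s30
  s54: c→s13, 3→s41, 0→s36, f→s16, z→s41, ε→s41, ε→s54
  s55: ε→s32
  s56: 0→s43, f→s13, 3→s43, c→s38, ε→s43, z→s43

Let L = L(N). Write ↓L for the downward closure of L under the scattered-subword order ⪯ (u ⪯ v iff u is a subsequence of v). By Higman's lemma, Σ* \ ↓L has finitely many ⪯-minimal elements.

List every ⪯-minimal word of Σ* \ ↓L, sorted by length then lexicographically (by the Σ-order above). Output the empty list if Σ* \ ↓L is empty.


|Q|=57, |F|=31, |δ|=233 (38 ε).
min D↑ (29 st, q0=0, F={15}): 0:c→1,3→0,0→0,z→2,f→0 1:c→1,3→1,0→1,z→3,f→1 2:c→4,3→2,0→5,z→2,f→2 3:c→6,3→3,0→7,z→8,f→3 4:c→9,3→4,0→4,z→6,f→4 5:c→4,3→5,0→10,z→5,f→5 6:c→9,3→6,0→6,z→11,f→6 7:c→6,3→7,0→12,z→13,f→7 8:c→11,3→8,0→13,z→8,f→14 9:c→9,3→9,0→9,z→15,f→9 10:c→16,3→10,0→10,z→10,f→10 11:c→17,3→11,0→11,z→11,f→18 12:c→19,3→12,0→12,z→20,f→12 13:c→11,3→13,0→20,z→13,f→21 14:c→18,3→14,0→21,z→14,f→15 15:c→15,3→15,0→15,z→15,f→15 16:c→9,3→16,0→16,z→22,f→16 17:c→17,3→17,0→17,z→15,f→23 18:c→23,3→18,0→18,z→18,f→15 19:c→9,3→19,0→19,z→24,f→19 20:c→25,3→20,0→20,z→20,f→26 21:c→18,3→21,0→26,z→21,f→15 22:c→15,3→22,0→22,z→24,f→22 23:c→23,3→23,0→23,z→15,f→15 24:c→15,3→24,0→24,z→24,f→27 25:c→17,3→25,0→25,z→24,f→28 26:c→28,3→26,0→26,z→26,f→15 27:c→15,3→27,0→27,z→27,f→15 28:c→23,3→28,0→28,z→27,f→15 [Hopcroft].
'zccz': run [42, 39, 26, 10, 3] end={s13,s50,s51} rej; 4/4 del acc.
'czzff': N↓-sim [42, 38, 33, 24, 13, 1] end={s13} — reject; 5/5 single-dels accept.
'z00czc': |S_i|=[42, 39, 35, 31, 20, 9, 1] end={s13} ∉↓L; 6/6 deletions ∈↓L.
3 obstructions.

min(Σ*\↓L) = [zccz, czzff, z00czc].


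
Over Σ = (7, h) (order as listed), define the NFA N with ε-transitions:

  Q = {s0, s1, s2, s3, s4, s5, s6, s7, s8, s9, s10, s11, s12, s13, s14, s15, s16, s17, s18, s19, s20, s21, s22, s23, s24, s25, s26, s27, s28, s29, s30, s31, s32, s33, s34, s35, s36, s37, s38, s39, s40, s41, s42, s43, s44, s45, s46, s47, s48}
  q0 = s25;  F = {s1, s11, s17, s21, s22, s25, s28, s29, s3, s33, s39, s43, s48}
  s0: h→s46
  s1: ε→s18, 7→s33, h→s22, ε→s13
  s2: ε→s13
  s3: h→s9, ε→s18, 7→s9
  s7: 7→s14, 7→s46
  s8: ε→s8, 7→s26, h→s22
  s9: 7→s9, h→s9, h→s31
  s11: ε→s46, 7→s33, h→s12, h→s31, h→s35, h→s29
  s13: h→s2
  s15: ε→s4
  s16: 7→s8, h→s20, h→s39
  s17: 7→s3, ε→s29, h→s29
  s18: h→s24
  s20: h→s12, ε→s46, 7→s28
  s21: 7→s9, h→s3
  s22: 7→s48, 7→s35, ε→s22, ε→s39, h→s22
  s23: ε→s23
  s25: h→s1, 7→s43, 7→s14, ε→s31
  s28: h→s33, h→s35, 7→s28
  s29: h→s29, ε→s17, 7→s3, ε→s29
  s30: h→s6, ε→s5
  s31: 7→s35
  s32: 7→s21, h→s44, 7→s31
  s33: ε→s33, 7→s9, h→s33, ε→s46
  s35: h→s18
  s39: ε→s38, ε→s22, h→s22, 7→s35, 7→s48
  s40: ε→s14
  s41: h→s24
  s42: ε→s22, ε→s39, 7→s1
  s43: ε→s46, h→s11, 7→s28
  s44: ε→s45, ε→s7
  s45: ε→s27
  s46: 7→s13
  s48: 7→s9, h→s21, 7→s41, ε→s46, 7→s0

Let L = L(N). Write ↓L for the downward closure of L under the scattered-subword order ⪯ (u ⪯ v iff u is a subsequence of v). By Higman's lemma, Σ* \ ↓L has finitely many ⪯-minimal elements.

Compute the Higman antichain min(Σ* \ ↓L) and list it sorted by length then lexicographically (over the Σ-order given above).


|Q|=49, |F|=13, |δ|=87 (28 ε).
min D↑ (12 st, q0=0, F={8}): 0:7→1,h→2 1:7→3,h→4 2:7→5,h→6 3:7→3,h→5 4:7→5,h→7 5:7→8,h→5 6:7→9,h→6 7:7→10,h→7 8:7→8,h→8 9:7→8,h→11 10:7→8,h→8 11:7→8,h→10 [Hopcroft].
'h77': |S_i|=[26, 22, 14, 10] end={s0,s13,s18,s2,s24,s31,s35,s41,s46,s9} rej; 3/3 single-dels accept.
'77h7': N↓-sim [26, 21, 13, 9, 7] end={s13,s18,s2,s24,s31,s35,s9} ∉↓L; 4/4 single-dels accept.
'7hh7h': |S_i|=[26, 21, 15, 13, 8, 7] end={s13,s18,s2,s24,s31,s35,s9} — reject; 5/5 del acc.
'hh7hhh': N↓-sim [26, 22, 20, 13, 10, 8, 7] end={s13,s18,s2,s24,s31,s35,s9} rej; 6/6 deletions ∈↓L.
4 words, ⪯-incomp.

min(Σ*\↓L) = [h77, 77h7, 7hh7h, hh7hhh].


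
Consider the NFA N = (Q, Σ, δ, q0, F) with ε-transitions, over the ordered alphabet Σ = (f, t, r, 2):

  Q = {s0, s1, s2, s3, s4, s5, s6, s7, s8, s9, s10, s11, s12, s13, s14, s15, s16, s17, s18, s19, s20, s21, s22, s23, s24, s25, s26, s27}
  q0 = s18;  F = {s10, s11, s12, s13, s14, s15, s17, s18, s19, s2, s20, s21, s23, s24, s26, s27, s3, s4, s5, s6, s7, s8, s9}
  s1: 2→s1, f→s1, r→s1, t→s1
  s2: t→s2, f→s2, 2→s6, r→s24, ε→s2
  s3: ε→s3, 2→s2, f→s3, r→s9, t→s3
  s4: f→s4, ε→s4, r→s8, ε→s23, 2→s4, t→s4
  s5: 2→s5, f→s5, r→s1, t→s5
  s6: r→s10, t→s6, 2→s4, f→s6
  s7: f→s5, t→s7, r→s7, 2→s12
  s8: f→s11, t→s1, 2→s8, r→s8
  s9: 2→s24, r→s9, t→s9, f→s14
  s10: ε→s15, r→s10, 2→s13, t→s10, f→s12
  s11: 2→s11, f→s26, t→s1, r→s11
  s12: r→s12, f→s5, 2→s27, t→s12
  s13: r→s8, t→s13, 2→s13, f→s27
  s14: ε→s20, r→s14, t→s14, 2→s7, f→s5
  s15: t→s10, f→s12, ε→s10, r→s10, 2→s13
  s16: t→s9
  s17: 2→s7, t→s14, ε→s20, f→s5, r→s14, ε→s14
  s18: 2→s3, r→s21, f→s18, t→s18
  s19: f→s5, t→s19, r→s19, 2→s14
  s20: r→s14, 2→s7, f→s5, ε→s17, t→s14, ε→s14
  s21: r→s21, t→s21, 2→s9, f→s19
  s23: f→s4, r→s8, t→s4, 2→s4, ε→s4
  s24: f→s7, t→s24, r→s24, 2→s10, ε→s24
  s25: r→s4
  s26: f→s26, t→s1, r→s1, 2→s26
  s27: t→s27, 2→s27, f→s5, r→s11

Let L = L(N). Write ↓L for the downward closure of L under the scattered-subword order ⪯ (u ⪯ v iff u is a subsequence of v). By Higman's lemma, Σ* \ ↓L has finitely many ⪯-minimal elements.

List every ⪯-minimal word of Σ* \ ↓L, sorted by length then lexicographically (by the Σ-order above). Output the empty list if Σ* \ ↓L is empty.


|Q|=28, |F|=23, |δ|=111 (13 ε).
min D↑ (20 st, q0=0, F={10}): 0:f→0,t→0,r→1,2→2 1:f→3,t→1,r→1,2→4 2:f→2,t→2,r→4,2→5 3:f→6,t→3,r→3,2→7 4:f→7,t→4,r→4,2→8 5:f→5,t→5,r→8,2→9 6:f→6,t→6,r→10,2→6 7:f→6,t→7,r→7,2→11 8:f→11,t→8,r→8,2→12 9:f→9,t→9,r→12,2→13 10:f→10,t→10,r→10,2→10 11:f→6,t→11,r→11,2→14 12:f→14,t→12,r→12,2→15 13:f→13,t→13,r→16,2→13 14:f→6,t→14,r→14,2→17 15:f→17,t→15,r→16,2→15 16:f→18,t→10,r→16,2→16 17:f→6,t→17,r→18,2→17 18:f→19,t→10,r→18,2→18 19:f→19,t→10,r→10,2→19 (ε-aug+det+¬).
'rffr': run [24, 18, 11, 3, 1] end={s1} ∉↓L; 4/4 del acc.
'2222rt': run [24, 21, 16, 13, 9, 4, 1] end={s1} — reject; 6/6 del acc.
2 minimals (antichain).

min(Σ*\↓L) = [rffr, 2222rt].


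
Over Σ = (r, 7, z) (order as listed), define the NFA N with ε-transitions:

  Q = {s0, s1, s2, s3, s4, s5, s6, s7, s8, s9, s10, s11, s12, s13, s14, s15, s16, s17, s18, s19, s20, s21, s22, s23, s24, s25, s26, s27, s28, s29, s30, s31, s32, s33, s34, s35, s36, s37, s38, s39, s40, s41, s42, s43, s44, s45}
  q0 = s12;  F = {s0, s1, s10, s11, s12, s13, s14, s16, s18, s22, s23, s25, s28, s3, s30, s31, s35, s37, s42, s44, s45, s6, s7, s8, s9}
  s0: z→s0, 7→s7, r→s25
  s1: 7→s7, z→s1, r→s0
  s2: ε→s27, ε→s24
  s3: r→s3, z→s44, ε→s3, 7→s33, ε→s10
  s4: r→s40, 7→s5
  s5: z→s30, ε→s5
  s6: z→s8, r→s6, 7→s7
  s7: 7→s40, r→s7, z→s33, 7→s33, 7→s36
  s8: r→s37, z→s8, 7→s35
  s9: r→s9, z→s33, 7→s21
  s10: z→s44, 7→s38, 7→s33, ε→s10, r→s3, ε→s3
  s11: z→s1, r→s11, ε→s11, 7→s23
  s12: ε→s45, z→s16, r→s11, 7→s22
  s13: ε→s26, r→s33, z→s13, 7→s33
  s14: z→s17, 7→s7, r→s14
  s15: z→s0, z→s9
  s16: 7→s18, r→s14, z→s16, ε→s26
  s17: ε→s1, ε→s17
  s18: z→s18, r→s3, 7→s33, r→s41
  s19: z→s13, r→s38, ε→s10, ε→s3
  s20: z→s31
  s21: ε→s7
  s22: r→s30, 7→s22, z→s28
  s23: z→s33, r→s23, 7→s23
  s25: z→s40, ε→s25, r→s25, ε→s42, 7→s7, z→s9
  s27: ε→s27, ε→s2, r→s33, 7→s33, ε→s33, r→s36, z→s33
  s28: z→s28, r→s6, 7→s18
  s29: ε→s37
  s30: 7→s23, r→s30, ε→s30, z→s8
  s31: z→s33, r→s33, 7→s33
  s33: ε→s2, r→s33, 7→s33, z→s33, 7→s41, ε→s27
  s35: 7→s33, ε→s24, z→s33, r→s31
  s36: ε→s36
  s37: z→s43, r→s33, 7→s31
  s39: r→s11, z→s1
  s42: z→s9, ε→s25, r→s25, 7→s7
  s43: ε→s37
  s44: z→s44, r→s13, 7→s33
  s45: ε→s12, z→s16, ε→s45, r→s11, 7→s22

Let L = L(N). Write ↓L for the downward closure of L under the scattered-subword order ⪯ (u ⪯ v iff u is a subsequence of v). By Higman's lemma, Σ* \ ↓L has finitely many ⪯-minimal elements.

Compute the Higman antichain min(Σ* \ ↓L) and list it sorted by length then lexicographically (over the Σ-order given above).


A = [r7z, z77, 7rzrr, rzrrzz].

|Q|=46, |F|=25, |δ|=129 (31 ε).
min D↑ (23 st, q0=0, F={10}): 0:r→1,7→2,z→3 1:r→1,7→4,z→5 2:r→6,7→2,z→7 3:r→8,7→9,z→3 4:r→4,7→4,z→10 5:r→11,7→12,z→5 6:r→6,7→4,z→13 7:r→14,7→9,z→7 8:r→8,7→12,z→5 9:r→15,7→10,z→9 10:r→10,7→10,z→10 11:r→16,7→12,z→11 12:r→12,7→10,z→10 13:r→17,7→18,z→13 14:r→14,7→12,z→13 15:r→15,7→10,z→19 16:r→16,7→12,z→20 17:r→10,7→21,z→17 18:r→21,7→10,z→10 19:r→22,7→10,z→19 20:r→20,7→12,z→10 21:r→10,7→10,z→10 22:r→10,7→10,z→22 (ε-aug+det+¬).
'r7z': |S_i|=[37, 31, 13, 6] end={s2,s24,s27,s33,s36,s41} rej; 3/3 single-dels accept.
'z77': |S_i|=[37, 31, 18, 8] end={s2,s24,s27,s33,s36,s38,s40,s41} rej; 3/3 deletions ∈↓L.
'7rzrr': run [37, 26, 22, 14, 11, 6] end={s2,s24,s27,s33,s36,s41} rej; 5/5 del acc.
'rzrrzz': N↓-sim [37, 31, 23, 18, 12, 10, 6] end={s2,s24,s27,s33,s36,s41} ∉↓L; 6/6 single-dels accept.
4 words, ⪯-incomp.


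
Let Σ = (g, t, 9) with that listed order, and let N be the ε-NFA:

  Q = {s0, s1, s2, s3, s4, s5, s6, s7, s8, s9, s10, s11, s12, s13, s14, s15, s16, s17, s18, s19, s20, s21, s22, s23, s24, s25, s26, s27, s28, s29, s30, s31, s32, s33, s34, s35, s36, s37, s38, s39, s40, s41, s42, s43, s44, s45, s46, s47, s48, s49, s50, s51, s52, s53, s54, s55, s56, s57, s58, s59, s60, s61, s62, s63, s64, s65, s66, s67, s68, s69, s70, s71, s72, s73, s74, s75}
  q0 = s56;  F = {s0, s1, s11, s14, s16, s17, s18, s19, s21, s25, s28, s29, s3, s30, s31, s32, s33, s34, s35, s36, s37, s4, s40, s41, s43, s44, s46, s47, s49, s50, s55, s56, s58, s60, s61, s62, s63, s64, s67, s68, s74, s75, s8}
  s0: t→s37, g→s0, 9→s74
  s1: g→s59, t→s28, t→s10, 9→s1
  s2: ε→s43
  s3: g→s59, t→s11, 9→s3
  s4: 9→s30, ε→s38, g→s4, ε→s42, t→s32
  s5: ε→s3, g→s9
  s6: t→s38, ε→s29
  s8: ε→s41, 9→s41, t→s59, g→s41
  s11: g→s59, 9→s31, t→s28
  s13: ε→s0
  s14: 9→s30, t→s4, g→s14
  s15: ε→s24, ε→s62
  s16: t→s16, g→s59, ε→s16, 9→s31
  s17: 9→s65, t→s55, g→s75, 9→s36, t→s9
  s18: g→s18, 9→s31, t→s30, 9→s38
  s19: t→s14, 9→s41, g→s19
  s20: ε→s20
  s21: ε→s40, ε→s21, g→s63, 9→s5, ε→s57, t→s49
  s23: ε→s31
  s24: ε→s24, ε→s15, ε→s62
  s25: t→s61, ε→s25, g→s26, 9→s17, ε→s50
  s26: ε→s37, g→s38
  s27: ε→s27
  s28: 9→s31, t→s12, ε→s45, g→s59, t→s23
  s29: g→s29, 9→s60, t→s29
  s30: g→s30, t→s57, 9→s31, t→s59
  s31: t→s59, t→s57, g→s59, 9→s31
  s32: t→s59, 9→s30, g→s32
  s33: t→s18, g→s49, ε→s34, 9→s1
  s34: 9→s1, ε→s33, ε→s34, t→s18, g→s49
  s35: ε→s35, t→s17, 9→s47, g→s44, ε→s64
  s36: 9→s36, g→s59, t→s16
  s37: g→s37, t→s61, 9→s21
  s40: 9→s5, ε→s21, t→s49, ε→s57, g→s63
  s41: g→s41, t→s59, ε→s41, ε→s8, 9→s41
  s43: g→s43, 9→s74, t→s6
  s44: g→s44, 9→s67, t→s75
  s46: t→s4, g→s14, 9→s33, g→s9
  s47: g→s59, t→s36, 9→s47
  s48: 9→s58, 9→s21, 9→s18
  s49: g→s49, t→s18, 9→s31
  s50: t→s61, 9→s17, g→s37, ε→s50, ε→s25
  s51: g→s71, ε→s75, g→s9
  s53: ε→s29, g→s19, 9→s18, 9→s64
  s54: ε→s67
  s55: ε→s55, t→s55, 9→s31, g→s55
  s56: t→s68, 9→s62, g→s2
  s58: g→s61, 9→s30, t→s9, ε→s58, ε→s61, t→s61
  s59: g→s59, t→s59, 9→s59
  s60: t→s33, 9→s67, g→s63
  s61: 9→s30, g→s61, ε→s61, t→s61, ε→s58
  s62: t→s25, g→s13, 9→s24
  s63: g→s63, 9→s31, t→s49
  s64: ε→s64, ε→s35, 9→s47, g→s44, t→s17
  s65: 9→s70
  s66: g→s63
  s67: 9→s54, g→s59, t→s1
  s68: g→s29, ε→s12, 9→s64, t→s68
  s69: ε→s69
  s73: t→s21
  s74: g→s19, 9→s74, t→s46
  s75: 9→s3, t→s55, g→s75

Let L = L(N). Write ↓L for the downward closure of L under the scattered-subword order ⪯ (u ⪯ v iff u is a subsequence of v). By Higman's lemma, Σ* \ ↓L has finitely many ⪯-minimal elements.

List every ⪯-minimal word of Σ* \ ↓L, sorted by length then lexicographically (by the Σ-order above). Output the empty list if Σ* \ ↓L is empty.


|Q|=76, |F|=43, |δ|=201 (46 ε).
min D↑ (38 st, q0=0, F={26}): 0:g→1,t→2,9→3 1:g→1,t→4,9→5 2:g→4,t→2,9→6 3:g→7,t→8,9→3 4:g→4,t→4,9→9 5:g→10,t→11,9→5 6:g→12,t→13,9→14 7:g→7,t→15,9→5 8:g→15,t→16,9→13 9:g→17,t→18,9→19 10:g→10,t→20,9→21 11:g→20,t→22,9→18 12:g→12,t→23,9→19 13:g→23,t→24,9→25 14:g→26,t→25,9→14 15:g→15,t→16,9→27 16:g→16,t→16,9→28 17:g→17,t→29,9→30 18:g→29,t→31,9→32 19:g→26,t→32,9→19 20:g→20,t→22,9→28 21:g→21,t→26,9→21 22:g→22,t→33,9→28 23:g→23,t→24,9→34 24:g→24,t→24,9→30 25:g→26,t→35,9→25 26:g→26,t→26,9→26 27:g→17,t→29,9→34 28:g→28,t→26,9→30 29:g→29,t→31,9→30 30:g→26,t→26,9→30 31:g→31,t→28,9→30 32:g→26,t→36,9→32 33:g→33,t→26,9→28 34:g→26,t→37,9→34 35:g→26,t→35,9→30 36:g→26,t→30,9→30 37:g→26,t→36,9→30 [Hopcroft].
't99g': N↓-sim [62, 50, 36, 21, 2] end={s59,s9} ∉↓L; 4/4 single-dels accept.
'g9g9t': N↓-sim [62, 47, 34, 16, 7, 2] end={s57,s59} ∉↓L; 5/5 deletions ∈↓L.
'9tt9t': run [62, 56, 40, 21, 5, 2] end={s57,s59} ∉↓L; 5/5 single-dels accept.
'g9tttt': run [62, 47, 34, 22, 14, 7, 2] end={s57,s59} ∉↓L; 6/6 deletions ∈↓L.
4 obstructions.

A = [t99g, g9g9t, 9tt9t, g9tttt].


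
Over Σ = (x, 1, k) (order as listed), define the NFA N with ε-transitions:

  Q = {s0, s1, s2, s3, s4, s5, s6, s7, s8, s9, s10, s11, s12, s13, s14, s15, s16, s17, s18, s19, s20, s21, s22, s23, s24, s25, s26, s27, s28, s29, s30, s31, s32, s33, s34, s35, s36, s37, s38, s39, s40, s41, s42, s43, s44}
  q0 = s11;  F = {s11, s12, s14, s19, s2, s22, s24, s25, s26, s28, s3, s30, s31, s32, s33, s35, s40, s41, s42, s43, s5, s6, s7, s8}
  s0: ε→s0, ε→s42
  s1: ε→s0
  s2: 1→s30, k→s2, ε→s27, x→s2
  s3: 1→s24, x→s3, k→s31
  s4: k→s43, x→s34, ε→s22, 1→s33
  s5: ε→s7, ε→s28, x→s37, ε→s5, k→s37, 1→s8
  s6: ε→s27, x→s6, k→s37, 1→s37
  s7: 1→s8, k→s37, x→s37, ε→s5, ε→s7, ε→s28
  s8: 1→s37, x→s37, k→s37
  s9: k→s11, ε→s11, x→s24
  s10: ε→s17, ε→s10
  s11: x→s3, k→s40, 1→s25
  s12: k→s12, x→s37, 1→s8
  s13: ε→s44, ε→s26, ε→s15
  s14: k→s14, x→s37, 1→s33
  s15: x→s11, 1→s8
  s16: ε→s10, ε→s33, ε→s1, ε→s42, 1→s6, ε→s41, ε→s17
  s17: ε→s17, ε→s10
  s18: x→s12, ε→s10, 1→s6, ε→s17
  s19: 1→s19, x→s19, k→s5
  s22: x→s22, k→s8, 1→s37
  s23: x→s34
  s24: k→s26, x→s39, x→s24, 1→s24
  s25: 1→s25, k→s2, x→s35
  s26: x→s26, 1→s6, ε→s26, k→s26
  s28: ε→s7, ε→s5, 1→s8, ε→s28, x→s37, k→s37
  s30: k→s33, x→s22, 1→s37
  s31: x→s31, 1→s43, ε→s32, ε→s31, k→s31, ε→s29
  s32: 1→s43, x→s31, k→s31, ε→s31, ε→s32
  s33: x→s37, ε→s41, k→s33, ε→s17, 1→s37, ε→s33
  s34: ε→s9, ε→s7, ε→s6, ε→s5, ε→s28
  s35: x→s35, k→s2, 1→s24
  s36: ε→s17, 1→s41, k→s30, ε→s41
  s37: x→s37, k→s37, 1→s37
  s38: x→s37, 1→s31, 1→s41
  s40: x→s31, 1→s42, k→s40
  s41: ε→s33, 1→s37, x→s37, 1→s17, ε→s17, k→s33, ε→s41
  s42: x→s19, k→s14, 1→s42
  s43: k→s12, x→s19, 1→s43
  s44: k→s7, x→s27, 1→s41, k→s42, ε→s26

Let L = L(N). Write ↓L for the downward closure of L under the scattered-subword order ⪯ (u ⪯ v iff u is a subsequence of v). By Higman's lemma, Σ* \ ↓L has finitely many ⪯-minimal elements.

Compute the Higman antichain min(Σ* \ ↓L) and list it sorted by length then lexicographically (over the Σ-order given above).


|Q|=45, |F|=24, |δ|=148 (51 ε).
min D↑ (21 st, q0=0, F={17}): 0:x→1,1→2,k→3 1:x→1,1→4,k→5 2:x→6,1→2,k→7 3:x→5,1→8,k→3 4:x→4,1→4,k→9 5:x→5,1→10,k→5 6:x→6,1→4,k→7 7:x→7,1→11,k→7 8:x→12,1→8,k→13 9:x→9,1→14,k→9 10:x→12,1→10,k→15 11:x→16,1→17,k→18 12:x→12,1→12,k→19 13:x→17,1→18,k→13 14:x→14,1→17,k→17 15:x→17,1→20,k→15 16:x→16,1→17,k→20 17:x→17,1→17,k→17 18:x→17,1→17,k→18 19:x→17,1→20,k→17 20:x→17,1→17,k→17.
'1k11': |S_i|=[30, 24, 17, 10, 3] end={s10,s17,s37} rej; 4/4 deletions ∈↓L.
'k1kx': N↓-sim [30, 24, 18, 11, 1] end={s37} ∉↓L; 4/4 del acc.
'x1k1k': N↓-sim [30, 25, 19, 13, 6, 1] end={s37} — reject; 5/5 single-dels accept.
'k1xkk': run [30, 24, 18, 9, 5, 1] end={s37} — reject; 5/5 del acc.
4 minimals (antichain).

min(Σ*\↓L) = [1k11, k1kx, x1k1k, k1xkk].


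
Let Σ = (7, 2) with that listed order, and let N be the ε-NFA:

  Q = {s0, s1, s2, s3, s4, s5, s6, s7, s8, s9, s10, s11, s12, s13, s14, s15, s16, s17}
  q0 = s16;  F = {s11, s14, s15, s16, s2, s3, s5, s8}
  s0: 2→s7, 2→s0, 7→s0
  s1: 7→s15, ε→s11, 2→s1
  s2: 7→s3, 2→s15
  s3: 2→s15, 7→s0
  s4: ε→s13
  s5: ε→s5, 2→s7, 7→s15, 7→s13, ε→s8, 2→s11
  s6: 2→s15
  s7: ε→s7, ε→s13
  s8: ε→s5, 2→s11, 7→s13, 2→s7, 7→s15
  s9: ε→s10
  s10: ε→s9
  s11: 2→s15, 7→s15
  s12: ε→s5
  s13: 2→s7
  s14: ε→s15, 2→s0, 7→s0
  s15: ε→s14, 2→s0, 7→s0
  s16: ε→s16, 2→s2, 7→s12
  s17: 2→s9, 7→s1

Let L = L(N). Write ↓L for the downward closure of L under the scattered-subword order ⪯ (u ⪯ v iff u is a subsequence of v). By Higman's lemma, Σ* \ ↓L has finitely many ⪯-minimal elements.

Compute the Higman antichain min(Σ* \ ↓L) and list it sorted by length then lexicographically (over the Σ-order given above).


|Q|=18, |F|=8, |δ|=42 (13 ε).
min D↑ (7 st, q0=0, F={6}): 0:7→1,2→2 1:7→3,2→4 2:7→5,2→3 3:7→6,2→6 4:7→3,2→3 5:7→6,2→3 6:7→6,2→6.
'777': run [12, 10, 5, 3] end={s0,s13,s7} rej; 3/3 deletions ∈↓L.
'772': N↓-sim [12, 10, 5, 3] end={s0,s13,s7} ∉↓L; 3/3 deletions ∈↓L.
'277': |S_i|=[12, 8, 6, 3] end={s0,s13,s7} — reject; 3/3 single-dels accept.
'227': N↓-sim [12, 8, 5, 3] end={s0,s13,s7} rej; 3/3 deletions ∈↓L.
'222': |S_i|=[12, 8, 5, 3] end={s0,s13,s7} — reject; 3/3 del acc.
5 minimals (antichain).

A = [777, 772, 277, 227, 222].


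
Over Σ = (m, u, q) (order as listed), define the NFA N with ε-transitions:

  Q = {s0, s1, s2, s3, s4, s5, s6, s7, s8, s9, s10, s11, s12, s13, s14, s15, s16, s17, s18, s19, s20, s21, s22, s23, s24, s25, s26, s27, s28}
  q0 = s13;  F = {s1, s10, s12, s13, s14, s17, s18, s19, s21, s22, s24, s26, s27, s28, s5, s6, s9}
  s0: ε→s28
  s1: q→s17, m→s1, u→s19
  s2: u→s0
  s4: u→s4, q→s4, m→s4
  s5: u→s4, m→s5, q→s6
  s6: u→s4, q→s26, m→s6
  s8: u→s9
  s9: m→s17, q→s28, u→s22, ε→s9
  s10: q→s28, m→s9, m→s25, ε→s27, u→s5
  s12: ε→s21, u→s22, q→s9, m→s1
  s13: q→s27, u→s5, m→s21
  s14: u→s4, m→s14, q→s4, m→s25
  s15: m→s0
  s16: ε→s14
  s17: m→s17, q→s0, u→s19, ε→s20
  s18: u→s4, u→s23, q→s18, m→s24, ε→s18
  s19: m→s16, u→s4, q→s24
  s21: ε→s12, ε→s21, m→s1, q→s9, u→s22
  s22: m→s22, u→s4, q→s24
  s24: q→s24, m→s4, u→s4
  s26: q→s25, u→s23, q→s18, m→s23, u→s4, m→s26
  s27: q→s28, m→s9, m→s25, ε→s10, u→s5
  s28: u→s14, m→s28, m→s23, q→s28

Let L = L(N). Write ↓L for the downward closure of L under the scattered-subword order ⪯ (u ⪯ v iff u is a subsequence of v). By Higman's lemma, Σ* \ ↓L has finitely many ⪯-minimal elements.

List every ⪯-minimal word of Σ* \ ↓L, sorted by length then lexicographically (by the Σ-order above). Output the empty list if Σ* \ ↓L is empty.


min(Σ*\↓L) = [uu, muqm, qquq, mmumq, uqqqmm].

|Q|=29, |F|=17, |δ|=75 (10 ε).
min D↑ (16 st, q0=0, F={7}): 0:m→1,u→2,q→3 1:m→4,u→5,q→6 2:m→2,u→7,q→8 3:m→6,u→2,q→9 4:m→4,u→10,q→11 5:m→5,u→7,q→12 6:m→11,u→5,q→9 7:m→7,u→7,q→7 8:m→8,u→7,q→13 9:m→9,u→14,q→9 10:m→14,u→7,q→12 11:m→11,u→10,q→9 12:m→7,u→7,q→12 13:m→13,u→7,q→15 14:m→14,u→7,q→7 15:m→12,u→7,q→15 [Hopcroft].
'uu': |S_i|=[23, 12, 2] end={s23,s4} ∉↓L; 2/2 single-dels accept.
'muqm': run [23, 20, 8, 2, 1] end={s4} ∉↓L; 4/4 single-dels accept.
'qquq': N↓-sim [23, 19, 10, 4, 1] end={s4} ∉↓L; 4/4 single-dels accept.
'mmumq': |S_i|=[23, 20, 17, 7, 4, 1] end={s4} ∉↓L; 5/5 deletions ∈↓L.
'uqqqmm': run [23, 12, 7, 6, 5, 2, 1] end={s4} ∉↓L; 6/6 single-dels accept.
5 words, ⪯-incomp.


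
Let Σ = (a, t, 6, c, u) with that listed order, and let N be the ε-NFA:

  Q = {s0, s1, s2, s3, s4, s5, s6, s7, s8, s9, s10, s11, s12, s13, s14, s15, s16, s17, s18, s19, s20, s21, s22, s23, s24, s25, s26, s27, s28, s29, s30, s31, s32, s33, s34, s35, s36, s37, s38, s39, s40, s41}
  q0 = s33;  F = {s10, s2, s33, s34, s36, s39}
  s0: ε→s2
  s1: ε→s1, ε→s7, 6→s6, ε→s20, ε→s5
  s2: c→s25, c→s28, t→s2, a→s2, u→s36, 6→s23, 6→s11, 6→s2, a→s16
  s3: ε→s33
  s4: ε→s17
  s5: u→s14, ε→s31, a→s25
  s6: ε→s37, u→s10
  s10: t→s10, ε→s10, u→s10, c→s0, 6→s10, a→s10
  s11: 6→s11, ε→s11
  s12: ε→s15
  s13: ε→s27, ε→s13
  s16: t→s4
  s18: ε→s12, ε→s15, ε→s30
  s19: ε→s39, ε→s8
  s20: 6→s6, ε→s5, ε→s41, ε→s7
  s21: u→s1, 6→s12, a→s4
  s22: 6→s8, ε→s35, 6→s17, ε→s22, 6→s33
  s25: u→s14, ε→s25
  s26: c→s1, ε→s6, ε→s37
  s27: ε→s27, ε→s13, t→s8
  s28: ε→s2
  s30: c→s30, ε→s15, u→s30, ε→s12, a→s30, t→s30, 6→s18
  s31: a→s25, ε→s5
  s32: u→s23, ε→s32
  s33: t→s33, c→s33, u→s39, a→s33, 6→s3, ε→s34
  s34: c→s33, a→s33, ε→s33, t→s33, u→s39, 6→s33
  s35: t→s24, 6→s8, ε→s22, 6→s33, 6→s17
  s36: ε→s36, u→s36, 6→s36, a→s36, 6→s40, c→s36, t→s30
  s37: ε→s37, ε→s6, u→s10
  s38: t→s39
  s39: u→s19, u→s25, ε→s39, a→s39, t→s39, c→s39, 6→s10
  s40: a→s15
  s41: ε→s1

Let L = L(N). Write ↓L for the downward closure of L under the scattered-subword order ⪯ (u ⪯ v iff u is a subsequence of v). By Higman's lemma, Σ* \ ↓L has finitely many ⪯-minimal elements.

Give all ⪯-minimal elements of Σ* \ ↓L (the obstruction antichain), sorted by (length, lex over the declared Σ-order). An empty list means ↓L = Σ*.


|Q|=42, |F|=6, |δ|=108 (42 ε).
min D↑ (6 st, q0=0, F={5}): 0:a→0,t→0,6→0,c→0,u→1 1:a→1,t→1,6→2,c→1,u→1 2:a→2,t→2,6→2,c→3,u→2 3:a→3,t→3,6→3,c→3,u→4 4:a→4,t→5,6→4,c→4,u→4 5:a→5,t→5,6→5,c→5,u→5.
'u6cut': run [23, 20, 17, 16, 7, 4] end={s12,s15,s18,s30} — reject; 5/5 deletions ∈↓L.
1 words, ⪯-incomp.

min(Σ*\↓L) = [u6cut].
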